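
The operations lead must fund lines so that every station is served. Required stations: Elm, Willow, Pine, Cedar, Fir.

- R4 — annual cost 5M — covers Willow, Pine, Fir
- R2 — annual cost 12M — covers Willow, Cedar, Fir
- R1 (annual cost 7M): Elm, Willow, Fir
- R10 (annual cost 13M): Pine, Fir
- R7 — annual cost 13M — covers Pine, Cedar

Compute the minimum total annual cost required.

20

The greedy cost-per-new-station heuristic would pick R4, R1, and R2 for 24, but a cheaper cover exists.
Choose R1 and R7: together they cover Elm, Willow, Pine, Cedar, Fir — every station.
Total annual cost: 7 + 13 = 20.
No cover costs less than 20.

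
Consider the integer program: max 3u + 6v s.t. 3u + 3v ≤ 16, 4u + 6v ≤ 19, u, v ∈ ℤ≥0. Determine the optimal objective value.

The continuous relaxation peaks at (0, 3.17) with value 19.00; rounding to a feasible lattice point costs some objective.
(u,v)=(0,3) is feasible, giving 18.
(u,v)=(1,2) is feasible, giving 15.
No feasible integer point exceeds 18.

18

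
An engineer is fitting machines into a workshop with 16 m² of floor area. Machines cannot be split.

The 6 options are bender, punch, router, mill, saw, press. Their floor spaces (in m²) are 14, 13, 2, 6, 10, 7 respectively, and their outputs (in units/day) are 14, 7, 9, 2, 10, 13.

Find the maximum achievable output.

Take router, mill, and press: floor space 2 + 6 + 7 = 15 ≤ 16, output 9 + 2 + 13 = 24.
No other feasible combination does better.

24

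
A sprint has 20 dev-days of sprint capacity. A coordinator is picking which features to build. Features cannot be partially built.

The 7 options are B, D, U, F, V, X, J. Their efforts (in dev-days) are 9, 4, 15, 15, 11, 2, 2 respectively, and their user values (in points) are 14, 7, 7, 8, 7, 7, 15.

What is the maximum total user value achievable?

43

Treat it as a binary knapsack problem.
B + D + X + J: effort 9 + 4 + 2 + 2 = 17 ≤ 20, user value 14 + 7 + 7 + 15 = 43.
B + X + J: effort 9 + 2 + 2 = 13 ≤ 20, user value 14 + 7 + 15 = 36.
Best is B, D, X, and J with total user value 43.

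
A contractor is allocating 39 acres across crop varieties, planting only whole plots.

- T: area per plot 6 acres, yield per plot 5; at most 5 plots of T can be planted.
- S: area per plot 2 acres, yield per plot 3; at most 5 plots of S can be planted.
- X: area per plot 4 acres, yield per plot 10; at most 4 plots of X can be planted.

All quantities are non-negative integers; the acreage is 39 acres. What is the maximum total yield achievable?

65

This is a bounded integer knapsack.
2×T, 5×S, and 4×X: area 38 ≤ 39, yield 2·5 + 5·3 + 4·10 = 65.
2×T, 4×S, and 4×X: area 36 ≤ 39, yield 2·5 + 4·3 + 4·10 = 62.
Best is 65.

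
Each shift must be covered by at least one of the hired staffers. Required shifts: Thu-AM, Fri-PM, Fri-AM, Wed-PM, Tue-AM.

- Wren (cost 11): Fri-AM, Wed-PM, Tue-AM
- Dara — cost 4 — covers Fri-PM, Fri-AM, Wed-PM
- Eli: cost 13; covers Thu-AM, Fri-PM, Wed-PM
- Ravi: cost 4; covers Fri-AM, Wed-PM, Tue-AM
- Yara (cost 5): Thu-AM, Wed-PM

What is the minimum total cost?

Choose Dara, Ravi, and Yara: together they cover Thu-AM, Fri-PM, Fri-AM, Wed-PM, Tue-AM — every shift.
Total cost: 4 + 4 + 5 = 13.

13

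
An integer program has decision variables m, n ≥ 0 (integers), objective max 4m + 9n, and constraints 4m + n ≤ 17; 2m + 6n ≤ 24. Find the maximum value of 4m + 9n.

(m,n)=(3,3) is feasible, giving 39.
(m,n)=(2,3) is feasible, giving 35.
(m,n)=(3,2) is feasible, giving 30.
No feasible integer point exceeds 39.

39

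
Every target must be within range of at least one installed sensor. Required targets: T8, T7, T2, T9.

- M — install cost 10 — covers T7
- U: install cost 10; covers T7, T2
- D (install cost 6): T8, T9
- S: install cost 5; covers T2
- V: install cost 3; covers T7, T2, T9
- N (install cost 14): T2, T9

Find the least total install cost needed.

9

Choose D and V: together they cover T8, T7, T2, T9 — every target.
Total install cost: 6 + 3 = 9.
No cover costs less than 9.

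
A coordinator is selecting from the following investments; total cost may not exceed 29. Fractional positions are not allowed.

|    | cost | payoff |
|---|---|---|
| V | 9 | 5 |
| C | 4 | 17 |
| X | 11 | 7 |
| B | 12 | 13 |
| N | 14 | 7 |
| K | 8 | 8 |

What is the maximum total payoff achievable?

Allowing fractional choices, the relaxed optimum would be about 41.2, but investments are indivisible.
C + B + K: cost 4 + 12 + 8 = 24 ≤ 29, payoff 17 + 13 + 8 = 38.
C + X + B: cost 4 + 11 + 12 = 27 ≤ 29, payoff 17 + 7 + 13 = 37.
V + C + B: cost 9 + 4 + 12 = 25 ≤ 29, payoff 5 + 17 + 13 = 35.
Best is C, B, and K with total payoff 38.

38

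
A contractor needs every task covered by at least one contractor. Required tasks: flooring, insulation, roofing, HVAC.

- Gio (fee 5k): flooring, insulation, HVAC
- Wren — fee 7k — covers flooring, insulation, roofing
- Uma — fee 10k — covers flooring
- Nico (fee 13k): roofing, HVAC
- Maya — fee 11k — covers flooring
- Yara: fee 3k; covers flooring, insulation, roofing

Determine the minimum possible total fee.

8

Choose Gio and Yara: together they cover flooring, insulation, roofing, HVAC — every task.
Total fee: 5 + 3 = 8.
No cover costs less than 8.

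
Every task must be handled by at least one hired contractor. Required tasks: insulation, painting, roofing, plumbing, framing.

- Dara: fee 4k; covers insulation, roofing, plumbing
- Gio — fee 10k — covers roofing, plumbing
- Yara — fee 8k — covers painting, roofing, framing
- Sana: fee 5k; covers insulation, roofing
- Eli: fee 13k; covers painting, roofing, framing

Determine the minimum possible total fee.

Choose Dara and Yara: together they cover insulation, painting, roofing, plumbing, framing — every task.
Total fee: 4 + 8 = 12.

12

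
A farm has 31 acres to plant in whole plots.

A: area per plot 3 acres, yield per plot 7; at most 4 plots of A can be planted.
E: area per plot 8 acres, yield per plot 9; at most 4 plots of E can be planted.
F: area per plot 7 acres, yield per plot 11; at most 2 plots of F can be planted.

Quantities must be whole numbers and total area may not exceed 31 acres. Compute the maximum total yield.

52

Take 3×A, 1×E, and 2×F: area 31 ≤ 31, yield 3·7 + 1·9 + 2·11 = 52.
No other integer combination yields more.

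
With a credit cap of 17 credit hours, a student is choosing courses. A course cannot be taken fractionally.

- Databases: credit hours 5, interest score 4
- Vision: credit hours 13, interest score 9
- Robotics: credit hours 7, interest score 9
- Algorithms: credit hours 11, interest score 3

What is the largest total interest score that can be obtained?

Allowing fractional choices, the relaxed optimum would be about 16.5, but courses are indivisible.
Databases + Robotics: credit hours 5 + 7 = 12 ≤ 17, interest score 4 + 9 = 13.
Robotics: credit hours 7 ≤ 17, interest score 9.
Vision: credit hours 13 ≤ 17, interest score 9.
Best is Databases and Robotics with total interest score 13.

13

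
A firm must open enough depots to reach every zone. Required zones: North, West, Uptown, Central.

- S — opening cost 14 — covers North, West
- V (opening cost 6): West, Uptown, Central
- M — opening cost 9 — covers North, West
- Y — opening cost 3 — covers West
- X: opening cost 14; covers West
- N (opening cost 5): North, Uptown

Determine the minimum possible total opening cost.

11

This is an integer covering problem.
Choose V and N: together they cover North, West, Uptown, Central — every zone.
Total opening cost: 6 + 5 = 11.
No cover costs less than 11.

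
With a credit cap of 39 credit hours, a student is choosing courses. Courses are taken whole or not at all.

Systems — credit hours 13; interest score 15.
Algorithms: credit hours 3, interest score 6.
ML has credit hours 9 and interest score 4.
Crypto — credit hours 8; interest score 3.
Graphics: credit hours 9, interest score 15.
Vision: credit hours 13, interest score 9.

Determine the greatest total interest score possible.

45

Allowing fractional choices, the relaxed optimum would be about 45.4, but courses are indivisible.
Systems + Algorithms + Graphics + Vision: credit hours 13 + 3 + 9 + 13 = 38 ≤ 39, interest score 15 + 6 + 15 + 9 = 45.
Systems + Algorithms + ML + Graphics: credit hours 13 + 3 + 9 + 9 = 34 ≤ 39, interest score 15 + 6 + 4 + 15 = 40.
Best is Systems, Algorithms, Graphics, and Vision with total interest score 45.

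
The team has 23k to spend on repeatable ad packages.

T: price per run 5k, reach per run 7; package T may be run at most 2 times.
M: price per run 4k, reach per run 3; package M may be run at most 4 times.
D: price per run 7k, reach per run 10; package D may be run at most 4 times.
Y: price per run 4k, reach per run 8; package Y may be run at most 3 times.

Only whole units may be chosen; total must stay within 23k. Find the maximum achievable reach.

This is a bounded integer knapsack.
Y has the best ratio (8/4); taking only Y gives at most 3×8 = 24 (stopped by the supply cap of 3).
Mixing does better — 2×T and 3×Y: price 22 ≤ 23, reach 2·7 + 3·8 = 38.

38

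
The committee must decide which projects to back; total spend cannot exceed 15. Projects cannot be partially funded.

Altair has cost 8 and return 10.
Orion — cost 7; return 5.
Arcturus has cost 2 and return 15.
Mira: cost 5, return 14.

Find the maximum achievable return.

Arcturus + Mira: cost 2 + 5 = 7 ≤ 15, return 15 + 14 = 29.
Altair + Arcturus + Mira: cost 8 + 2 + 5 = 15 ≤ 15, return 10 + 15 + 14 = 39.
Orion + Arcturus + Mira: cost 7 + 2 + 5 = 14 ≤ 15, return 5 + 15 + 14 = 34.
Best is Altair, Arcturus, and Mira with total return 39.

39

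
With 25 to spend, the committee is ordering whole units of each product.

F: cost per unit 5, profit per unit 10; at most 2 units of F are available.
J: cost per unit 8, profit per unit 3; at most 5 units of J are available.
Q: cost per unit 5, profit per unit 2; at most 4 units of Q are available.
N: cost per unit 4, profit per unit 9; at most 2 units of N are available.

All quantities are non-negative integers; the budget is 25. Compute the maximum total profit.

N has the best ratio (9/4); taking only N gives at most 2×9 = 18 (stopped by the supply cap of 2).
Mixing does better — 2×F, 1×Q, and 2×N: cost 23 ≤ 25, profit 2·10 + 1·2 + 2·9 = 40.

40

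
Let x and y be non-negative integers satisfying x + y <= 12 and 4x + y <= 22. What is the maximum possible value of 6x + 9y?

(x,y)=(0,12) is feasible, giving 108.
(x,y)=(1,11) is feasible, giving 105.
The best lattice point is (0,12), giving 108.

108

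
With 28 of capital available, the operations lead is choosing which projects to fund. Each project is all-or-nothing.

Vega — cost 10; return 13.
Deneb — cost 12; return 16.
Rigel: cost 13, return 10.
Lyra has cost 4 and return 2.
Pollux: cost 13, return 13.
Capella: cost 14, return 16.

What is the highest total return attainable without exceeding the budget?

32

Deneb + Capella: cost 12 + 14 = 26 ≤ 28, return 16 + 16 = 32.
Vega + Deneb + Lyra: cost 10 + 12 + 4 = 26 ≤ 28, return 13 + 16 + 2 = 31.
Best is Deneb and Capella with total return 32.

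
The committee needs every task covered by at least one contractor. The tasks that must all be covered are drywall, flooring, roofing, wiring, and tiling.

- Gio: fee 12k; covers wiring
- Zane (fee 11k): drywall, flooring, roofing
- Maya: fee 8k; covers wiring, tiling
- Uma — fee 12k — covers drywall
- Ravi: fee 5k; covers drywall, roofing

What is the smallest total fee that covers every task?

19

The greedy cost-per-new-task heuristic would pick Ravi, Maya, and Zane for 24, but a cheaper cover exists.
Choose Zane and Maya: together they cover drywall, flooring, roofing, wiring, tiling — every task.
Total fee: 11 + 8 = 19.
No cover costs less than 19.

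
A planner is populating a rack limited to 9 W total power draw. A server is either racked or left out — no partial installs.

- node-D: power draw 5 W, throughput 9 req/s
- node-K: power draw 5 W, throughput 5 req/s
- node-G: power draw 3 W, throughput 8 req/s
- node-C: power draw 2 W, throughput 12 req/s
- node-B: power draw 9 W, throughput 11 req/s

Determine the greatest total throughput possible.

This is an integer program with binary decision variables.
Allowing fractional choices, the relaxed optimum would be about 27.2, but servers are indivisible.
node-D + node-C: power draw 5 + 2 = 7 ≤ 9, throughput 9 + 12 = 21.
node-G + node-C: power draw 3 + 2 = 5 ≤ 9, throughput 8 + 12 = 20.
node-K + node-C: power draw 5 + 2 = 7 ≤ 9, throughput 5 + 12 = 17.
Best is node-D and node-C with total throughput 21.

21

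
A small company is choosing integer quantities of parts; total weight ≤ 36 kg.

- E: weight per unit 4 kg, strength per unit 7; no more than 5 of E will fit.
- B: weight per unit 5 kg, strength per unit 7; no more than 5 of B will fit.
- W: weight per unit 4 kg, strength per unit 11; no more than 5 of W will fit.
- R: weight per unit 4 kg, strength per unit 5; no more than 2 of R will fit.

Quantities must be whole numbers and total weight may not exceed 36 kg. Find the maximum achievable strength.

83

4×E and 5×W: weight 36 ≤ 36, strength 4·7 + 5·11 = 83.
3×E, 5×W, and 1×R: weight 36 ≤ 36, strength 3·7 + 5·11 + 1·5 = 81.
Best is 83.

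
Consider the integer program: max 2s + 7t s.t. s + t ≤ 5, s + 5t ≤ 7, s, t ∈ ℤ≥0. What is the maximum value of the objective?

11

(s,t)=(2,1) is feasible, giving 11.
(s,t)=(5,0) is feasible, giving 10.
(s,t)=(1,1) is feasible, giving 9.
The best lattice point is (2,1), giving 11.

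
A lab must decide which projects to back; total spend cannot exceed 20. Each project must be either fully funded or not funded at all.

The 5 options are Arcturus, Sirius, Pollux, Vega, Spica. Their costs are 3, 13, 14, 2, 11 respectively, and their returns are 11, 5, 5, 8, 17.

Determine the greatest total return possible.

36

Treat it as a binary knapsack problem.
Allowing fractional choices, the relaxed optimum would be about 37.5, but projects are indivisible.
Arcturus + Spica: cost 3 + 11 = 14 ≤ 20, return 11 + 17 = 28.
Arcturus + Vega + Spica: cost 3 + 2 + 11 = 16 ≤ 20, return 11 + 8 + 17 = 36.
Vega + Spica: cost 2 + 11 = 13 ≤ 20, return 8 + 17 = 25.
Best is Arcturus, Vega, and Spica with total return 36.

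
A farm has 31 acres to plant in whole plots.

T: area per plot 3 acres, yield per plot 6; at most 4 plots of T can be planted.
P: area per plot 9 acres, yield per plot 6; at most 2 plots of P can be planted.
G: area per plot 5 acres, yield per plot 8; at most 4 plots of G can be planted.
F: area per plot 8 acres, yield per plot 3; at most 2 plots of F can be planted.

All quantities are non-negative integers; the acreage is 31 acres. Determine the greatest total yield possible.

50

This is a bounded integer knapsack.
T has the best ratio (6/3); taking only T gives at most 4×6 = 24 (stopped by the supply cap of 4).
Mixing does better — 3×T and 4×G: area 29 ≤ 31, yield 3·6 + 4·8 = 50.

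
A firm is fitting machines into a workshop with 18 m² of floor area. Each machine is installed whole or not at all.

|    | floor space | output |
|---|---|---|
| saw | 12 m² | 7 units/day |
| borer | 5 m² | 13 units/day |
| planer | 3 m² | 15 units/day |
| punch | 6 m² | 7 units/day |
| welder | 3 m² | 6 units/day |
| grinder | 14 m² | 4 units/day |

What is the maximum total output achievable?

41

borer + planer + welder: floor space 5 + 3 + 3 = 11 ≤ 18, output 13 + 15 + 6 = 34.
borer + planer + punch: floor space 5 + 3 + 6 = 14 ≤ 18, output 13 + 15 + 7 = 35.
borer + planer + punch + welder: floor space 5 + 3 + 6 + 3 = 17 ≤ 18, output 13 + 15 + 7 + 6 = 41.
Best is borer, planer, punch, and welder with total output 41.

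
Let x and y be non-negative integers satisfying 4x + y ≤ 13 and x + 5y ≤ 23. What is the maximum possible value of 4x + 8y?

The continuous relaxation peaks at (2.21, 4.16) with value 42.11; rounding to a feasible lattice point costs some objective.
(x,y)=(2,4): 4·2+1·4=12≤13, 1·2+5·4=22≤23, objective 40.
(x,y)=(1,4): 4·1+1·4=8≤13, 1·1+5·4=21≤23, objective 36.
(x,y)=(2,3): 4·2+1·3=11≤13, 1·2+5·3=17≤23, objective 32.
The best lattice point is (2,4), giving 40.

40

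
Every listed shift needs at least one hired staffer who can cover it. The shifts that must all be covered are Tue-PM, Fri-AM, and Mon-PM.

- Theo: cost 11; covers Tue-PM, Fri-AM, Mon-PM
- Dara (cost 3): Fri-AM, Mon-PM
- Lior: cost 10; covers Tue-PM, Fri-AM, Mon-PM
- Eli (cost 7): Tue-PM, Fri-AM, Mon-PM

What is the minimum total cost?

The greedy cost-per-new-shift heuristic would pick Dara and Eli for 10, but a cheaper cover exists.
Eli alone covers Tue-PM, Fri-AM, Mon-PM — every shift.
Total cost: 7.
No cover costs less than 7.

7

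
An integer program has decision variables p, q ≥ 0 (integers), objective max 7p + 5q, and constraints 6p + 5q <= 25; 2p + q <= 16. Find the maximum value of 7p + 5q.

28

Relaxing integrality, the LP optimum is 29.17 at (p,q) = (4.17, 0), which is not an integer point.
(p,q)=(4,0): 6·4+5·0=24≤25, 2·4+1·0=8≤16, objective 28.
(p,q)=(3,1): 6·3+5·1=23≤25, 2·3+1·1=7≤16, objective 26.
(p,q)=(3,0): 6·3+5·0=18≤25, 2·3+1·0=6≤16, objective 21.
No feasible integer point exceeds 28.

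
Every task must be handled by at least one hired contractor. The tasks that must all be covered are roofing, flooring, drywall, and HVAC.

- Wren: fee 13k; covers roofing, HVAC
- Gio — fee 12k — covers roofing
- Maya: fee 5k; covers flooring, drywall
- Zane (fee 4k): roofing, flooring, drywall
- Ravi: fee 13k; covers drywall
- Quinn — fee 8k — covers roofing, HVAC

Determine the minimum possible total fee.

Choose Zane and Quinn: together they cover roofing, flooring, drywall, HVAC — every task.
Total fee: 4 + 8 = 12.
No cover costs less than 12.

12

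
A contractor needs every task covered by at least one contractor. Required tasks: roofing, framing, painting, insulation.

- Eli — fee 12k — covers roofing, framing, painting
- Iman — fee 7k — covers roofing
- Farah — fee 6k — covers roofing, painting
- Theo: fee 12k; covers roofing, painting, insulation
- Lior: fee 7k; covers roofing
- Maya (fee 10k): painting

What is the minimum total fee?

24

The greedy cost-per-new-task heuristic would pick Farah, Eli, and Theo for 30, but a cheaper cover exists.
Choose Eli and Theo: together they cover roofing, framing, painting, insulation — every task.
Total fee: 12 + 12 = 24.
No cover costs less than 24.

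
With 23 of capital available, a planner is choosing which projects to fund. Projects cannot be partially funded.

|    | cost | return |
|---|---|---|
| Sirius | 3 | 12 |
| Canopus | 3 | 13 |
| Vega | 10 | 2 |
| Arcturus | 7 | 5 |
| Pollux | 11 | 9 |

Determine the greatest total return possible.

Allowing fractional choices, the relaxed optimum would be about 38.3, but projects are indivisible.
Sirius + Canopus + Vega + Arcturus: cost 3 + 3 + 10 + 7 = 23 ≤ 23, return 12 + 13 + 2 + 5 = 32.
Sirius + Canopus + Arcturus: cost 3 + 3 + 7 = 13 ≤ 23, return 12 + 13 + 5 = 30.
Sirius + Canopus + Pollux: cost 3 + 3 + 11 = 17 ≤ 23, return 12 + 13 + 9 = 34.
Best is Sirius, Canopus, and Pollux with total return 34.

34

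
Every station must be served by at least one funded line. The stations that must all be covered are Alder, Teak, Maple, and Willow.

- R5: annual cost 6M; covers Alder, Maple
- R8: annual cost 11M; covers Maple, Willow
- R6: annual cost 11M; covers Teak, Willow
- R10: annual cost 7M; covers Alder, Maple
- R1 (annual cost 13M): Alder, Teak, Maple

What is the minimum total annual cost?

17

This is an integer covering problem.
Choose R5 and R6: together they cover Alder, Teak, Maple, Willow — every station.
Total annual cost: 6 + 11 = 17.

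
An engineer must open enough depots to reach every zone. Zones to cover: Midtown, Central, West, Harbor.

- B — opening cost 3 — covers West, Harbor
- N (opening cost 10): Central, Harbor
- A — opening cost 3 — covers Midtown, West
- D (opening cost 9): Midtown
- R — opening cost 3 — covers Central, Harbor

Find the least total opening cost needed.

This is an integer covering problem.
The greedy cost-per-new-zone heuristic would pick B, A, and R for 9, but a cheaper cover exists.
Choose A and R: together they cover Midtown, Central, West, Harbor — every zone.
Total opening cost: 3 + 3 = 6.
No cover costs less than 6.

6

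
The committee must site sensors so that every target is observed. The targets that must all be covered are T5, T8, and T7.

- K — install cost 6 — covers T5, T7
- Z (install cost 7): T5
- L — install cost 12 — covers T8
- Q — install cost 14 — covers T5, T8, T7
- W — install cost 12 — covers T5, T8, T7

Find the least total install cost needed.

12

This is an integer covering problem.
The greedy cost-per-new-target heuristic would pick K and L for 18, but a cheaper cover exists.
W alone covers T5, T8, T7 — every target.
Total install cost: 12.
No cover costs less than 12.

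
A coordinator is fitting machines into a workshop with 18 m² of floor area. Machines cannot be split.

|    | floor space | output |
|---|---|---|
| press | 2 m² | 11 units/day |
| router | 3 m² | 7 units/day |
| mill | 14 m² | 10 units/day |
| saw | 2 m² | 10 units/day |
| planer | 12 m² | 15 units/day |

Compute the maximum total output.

Take press, saw, and planer: floor space 2 + 2 + 12 = 16 ≤ 18, output 11 + 10 + 15 = 36.
No other feasible combination does better.

36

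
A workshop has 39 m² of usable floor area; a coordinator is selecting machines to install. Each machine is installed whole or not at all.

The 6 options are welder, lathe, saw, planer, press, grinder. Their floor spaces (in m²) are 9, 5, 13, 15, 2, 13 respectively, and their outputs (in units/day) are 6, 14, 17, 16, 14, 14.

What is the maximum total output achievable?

Allowing fractional choices, the relaxed optimum would be about 65.4, but machines are indivisible.
lathe + saw + planer + press: floor space 5 + 13 + 15 + 2 = 35 ≤ 39, output 14 + 17 + 16 + 14 = 61.
lathe + planer + press + grinder: floor space 5 + 15 + 2 + 13 = 35 ≤ 39, output 14 + 16 + 14 + 14 = 58.
lathe + saw + press + grinder: floor space 5 + 13 + 2 + 13 = 33 ≤ 39, output 14 + 17 + 14 + 14 = 59.
Best is lathe, saw, planer, and press with total output 61.

61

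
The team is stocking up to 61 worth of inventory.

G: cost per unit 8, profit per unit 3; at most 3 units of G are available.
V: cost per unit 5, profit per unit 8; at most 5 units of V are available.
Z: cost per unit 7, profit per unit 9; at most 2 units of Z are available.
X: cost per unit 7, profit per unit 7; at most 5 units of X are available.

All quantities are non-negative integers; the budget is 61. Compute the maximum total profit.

79

Take 5×V, 2×Z, and 3×X: cost 60 ≤ 61, profit 5·8 + 2·9 + 3·7 = 79.
V has the best ratio (8/5) and is taken to its limit of 5; remaining capacity is filled optimally with the others.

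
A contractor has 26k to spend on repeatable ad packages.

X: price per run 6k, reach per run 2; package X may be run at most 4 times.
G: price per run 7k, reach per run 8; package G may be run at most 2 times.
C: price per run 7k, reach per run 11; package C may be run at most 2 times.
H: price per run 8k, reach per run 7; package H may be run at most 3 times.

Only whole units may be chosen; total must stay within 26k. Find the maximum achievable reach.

1×G and 2×C: price 21 ≤ 26, reach 1·8 + 2·11 = 30.
2×C and 1×H: price 22 ≤ 26, reach 2·11 + 1·7 = 29.
Best is 30.

30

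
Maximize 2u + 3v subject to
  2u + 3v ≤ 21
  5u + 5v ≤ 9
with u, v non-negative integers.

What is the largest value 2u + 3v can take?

3

Relaxing integrality, the LP optimum is 5.40 at (u,v) = (0, 1.8), which is not an integer point.
(u,v)=(0,1): 2·0+3·1=3≤21, 5·0+5·1=5≤9, objective 3.
(u,v)=(1,0): 2·1+3·0=2≤21, 5·1+5·0=5≤9, objective 2.
(u,v)=(0,0): 2·0+3·0=0≤21, 5·0+5·0=0≤9, objective 0.
The best lattice point is (0,1), giving 3.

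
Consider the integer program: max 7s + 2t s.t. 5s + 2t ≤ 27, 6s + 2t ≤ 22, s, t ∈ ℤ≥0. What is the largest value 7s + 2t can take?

25

Relaxing integrality, the LP optimum is 25.67 at (s,t) = (3.67, 0), which is not an integer point.
(s,t)=(3,2): 5·3+2·2=19≤27, 6·3+2·2=22≤22, objective 25.
(s,t)=(3,1): 5·3+2·1=17≤27, 6·3+2·1=20≤22, objective 23.
(s,t)=(3,0): 5·3+2·0=15≤27, 6·3+2·0=18≤22, objective 21.
(s,t)=(2,3): 5·2+2·3=16≤27, 6·2+2·3=18≤22, objective 20.
The best lattice point is (3,2), giving 25.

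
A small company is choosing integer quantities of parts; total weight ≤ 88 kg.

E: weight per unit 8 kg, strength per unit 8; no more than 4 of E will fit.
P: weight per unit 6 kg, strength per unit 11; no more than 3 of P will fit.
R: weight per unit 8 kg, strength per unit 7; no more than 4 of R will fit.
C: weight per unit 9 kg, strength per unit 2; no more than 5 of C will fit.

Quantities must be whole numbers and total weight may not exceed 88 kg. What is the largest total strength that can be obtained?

4×E, 3×P, 3×R, and 1×C: weight 83 ≤ 88, strength 4·8 + 3·11 + 3·7 + 1·2 = 88.
4×E, 3×P, and 4×R: weight 82 ≤ 88, strength 4·8 + 3·11 + 4·7 = 93.
Best is 93.

93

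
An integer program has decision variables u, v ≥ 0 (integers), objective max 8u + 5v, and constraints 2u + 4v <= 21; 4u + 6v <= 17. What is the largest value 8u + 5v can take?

Relaxing integrality, the LP optimum is 34.00 at (u,v) = (4.25, 0), which is not an integer point.
(u,v)=(4,0): 2·4+4·0=8≤21, 4·4+6·0=16≤17, objective 32.
(u,v)=(3,0): 2·3+4·0=6≤21, 4·3+6·0=12≤17, objective 24.
Maximum is 32 at (u,v)=(4,0).

32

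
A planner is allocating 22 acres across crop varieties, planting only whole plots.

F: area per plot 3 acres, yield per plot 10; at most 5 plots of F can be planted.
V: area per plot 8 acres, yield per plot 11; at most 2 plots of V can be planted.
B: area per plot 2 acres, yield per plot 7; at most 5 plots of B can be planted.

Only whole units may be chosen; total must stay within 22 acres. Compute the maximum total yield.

Take 4×F and 5×B: area 22 ≤ 22, yield 4·10 + 5·7 = 75.
B has the best ratio (7/2) and is taken to its limit of 5; remaining capacity is filled optimally with the others.

75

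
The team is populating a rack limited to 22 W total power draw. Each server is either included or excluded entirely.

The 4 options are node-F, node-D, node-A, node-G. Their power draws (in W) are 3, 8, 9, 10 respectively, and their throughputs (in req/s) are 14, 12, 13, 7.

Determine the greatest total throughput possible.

39

Allowing fractional choices, the relaxed optimum would be about 40.4, but servers are indivisible.
node-F + node-D + node-G: power draw 3 + 8 + 10 = 21 ≤ 22, throughput 14 + 12 + 7 = 33.
node-F + node-A + node-G: power draw 3 + 9 + 10 = 22 ≤ 22, throughput 14 + 13 + 7 = 34.
node-F + node-D + node-A: power draw 3 + 8 + 9 = 20 ≤ 22, throughput 14 + 12 + 13 = 39.
Best is node-F, node-D, and node-A with total throughput 39.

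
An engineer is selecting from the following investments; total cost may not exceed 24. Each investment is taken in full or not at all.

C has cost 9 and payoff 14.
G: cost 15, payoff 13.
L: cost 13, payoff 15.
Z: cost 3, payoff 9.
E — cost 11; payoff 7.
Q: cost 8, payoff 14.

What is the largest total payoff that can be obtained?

Allowing fractional choices, the relaxed optimum would be about 41.6, but investments are indivisible.
L + Z + Q: cost 13 + 3 + 8 = 24 ≤ 24, payoff 15 + 9 + 14 = 38.
C + Z + Q: cost 9 + 3 + 8 = 20 ≤ 24, payoff 14 + 9 + 14 = 37.
Best is L, Z, and Q with total payoff 38.

38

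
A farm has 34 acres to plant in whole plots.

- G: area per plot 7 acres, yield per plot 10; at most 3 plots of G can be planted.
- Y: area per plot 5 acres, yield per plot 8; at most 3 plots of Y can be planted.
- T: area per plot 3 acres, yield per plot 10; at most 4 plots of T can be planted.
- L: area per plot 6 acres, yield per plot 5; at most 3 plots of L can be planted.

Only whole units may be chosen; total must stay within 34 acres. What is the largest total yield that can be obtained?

74

This is a bounded integer knapsack.
1×G, 3×Y, and 4×T: area 34 ≤ 34, yield 1·10 + 3·8 + 4·10 = 74.
3×G and 4×T: area 33 ≤ 34, yield 3·10 + 4·10 = 70.
Best is 74.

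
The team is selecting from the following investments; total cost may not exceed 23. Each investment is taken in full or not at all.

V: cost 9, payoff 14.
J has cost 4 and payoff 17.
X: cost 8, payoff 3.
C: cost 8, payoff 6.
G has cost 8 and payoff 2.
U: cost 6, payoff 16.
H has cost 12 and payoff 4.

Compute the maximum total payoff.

Allowing fractional choices, the relaxed optimum would be about 50.0, but investments are indivisible.
V + J + C: cost 9 + 4 + 8 = 21 ≤ 23, payoff 14 + 17 + 6 = 37.
V + J + U: cost 9 + 4 + 6 = 19 ≤ 23, payoff 14 + 17 + 16 = 47.
J + C + U: cost 4 + 8 + 6 = 18 ≤ 23, payoff 17 + 6 + 16 = 39.
Best is V, J, and U with total payoff 47.

47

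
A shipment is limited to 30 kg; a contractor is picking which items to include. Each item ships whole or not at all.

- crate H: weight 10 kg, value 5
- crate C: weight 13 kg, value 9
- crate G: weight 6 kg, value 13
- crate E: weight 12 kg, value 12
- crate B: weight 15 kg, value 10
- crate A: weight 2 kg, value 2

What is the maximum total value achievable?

crate H + crate G + crate E + crate A: weight 10 + 6 + 12 + 2 = 30 ≤ 30, value 5 + 13 + 12 + 2 = 32.
crate H + crate G + crate E: weight 10 + 6 + 12 = 28 ≤ 30, value 5 + 13 + 12 = 30.
crate G + crate E + crate A: weight 6 + 12 + 2 = 20 ≤ 30, value 13 + 12 + 2 = 27.
Best is crate H, crate G, crate E, and crate A with total value 32.

32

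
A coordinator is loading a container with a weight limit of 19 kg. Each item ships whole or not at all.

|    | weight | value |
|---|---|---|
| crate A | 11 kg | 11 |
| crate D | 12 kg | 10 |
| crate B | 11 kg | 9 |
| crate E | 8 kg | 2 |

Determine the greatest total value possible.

13

Allowing fractional choices, the relaxed optimum would be about 17.7, but items are indivisible.
crate A + crate E: weight 11 + 8 = 19 ≤ 19, value 11 + 2 = 13.
crate B + crate E: weight 11 + 8 = 19 ≤ 19, value 9 + 2 = 11.
crate A: weight 11 ≤ 19, value 11.
Best is crate A and crate E with total value 13.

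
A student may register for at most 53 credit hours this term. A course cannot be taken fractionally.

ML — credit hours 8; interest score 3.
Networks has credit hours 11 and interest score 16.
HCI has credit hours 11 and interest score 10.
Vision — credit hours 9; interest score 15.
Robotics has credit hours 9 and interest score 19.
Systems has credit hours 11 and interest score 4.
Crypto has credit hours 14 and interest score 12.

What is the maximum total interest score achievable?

65

Allowing fractional choices, the relaxed optimum would be about 71.1, but courses are indivisible.
ML + Networks + Vision + Robotics + Crypto: credit hours 8 + 11 + 9 + 9 + 14 = 51 ≤ 53, interest score 3 + 16 + 15 + 19 + 12 = 65.
Networks + HCI + Vision + Robotics + Systems: credit hours 11 + 11 + 9 + 9 + 11 = 51 ≤ 53, interest score 16 + 10 + 15 + 19 + 4 = 64.
Best is ML, Networks, Vision, Robotics, and Crypto with total interest score 65.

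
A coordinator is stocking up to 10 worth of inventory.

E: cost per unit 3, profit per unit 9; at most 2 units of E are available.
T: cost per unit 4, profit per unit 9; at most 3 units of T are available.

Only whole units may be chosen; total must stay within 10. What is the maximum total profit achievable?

27

2×E and 1×T: cost 10 ≤ 10, profit 2·9 + 1·9 = 27.
2×T: cost 8 ≤ 10, profit 2·9 = 18.
Best is 27.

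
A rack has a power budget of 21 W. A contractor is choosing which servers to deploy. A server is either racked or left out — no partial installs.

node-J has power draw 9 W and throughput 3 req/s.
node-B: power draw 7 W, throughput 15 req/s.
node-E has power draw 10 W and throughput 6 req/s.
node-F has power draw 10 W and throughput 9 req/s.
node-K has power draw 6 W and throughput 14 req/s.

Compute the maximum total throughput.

29

Take node-B and node-K: power draw 7 + 6 = 13 ≤ 21, throughput 15 + 14 = 29.
No other feasible combination does better.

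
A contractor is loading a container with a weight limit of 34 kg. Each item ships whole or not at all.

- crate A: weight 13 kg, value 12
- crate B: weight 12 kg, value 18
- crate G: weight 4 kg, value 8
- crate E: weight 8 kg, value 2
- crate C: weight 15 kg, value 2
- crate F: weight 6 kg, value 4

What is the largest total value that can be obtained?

Take crate A, crate B, and crate G: weight 13 + 12 + 4 = 29 ≤ 34, value 12 + 18 + 8 = 38.
No other feasible combination does better.

38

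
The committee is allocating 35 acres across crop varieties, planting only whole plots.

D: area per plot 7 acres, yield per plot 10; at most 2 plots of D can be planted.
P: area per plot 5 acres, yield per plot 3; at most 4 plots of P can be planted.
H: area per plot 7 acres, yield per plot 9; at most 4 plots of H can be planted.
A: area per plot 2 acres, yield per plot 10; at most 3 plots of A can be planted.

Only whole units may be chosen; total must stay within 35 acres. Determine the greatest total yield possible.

68

Take 2×D, 2×H, and 3×A: area 34 ≤ 35, yield 2·10 + 2·9 + 3·10 = 68.
A has the best ratio (10/2) and is taken to its limit of 3; remaining capacity is filled optimally with the others.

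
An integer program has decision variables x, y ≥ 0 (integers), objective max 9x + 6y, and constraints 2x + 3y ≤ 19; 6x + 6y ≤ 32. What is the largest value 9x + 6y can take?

45

Relaxing integrality, the LP optimum is 48.00 at (x,y) = (5.33, 0), which is not an integer point.
(x,y)=(5,0) is feasible, giving 45.
(x,y)=(4,1) is feasible, giving 42.
(x,y)=(4,0) is feasible, giving 36.
No feasible integer point exceeds 45.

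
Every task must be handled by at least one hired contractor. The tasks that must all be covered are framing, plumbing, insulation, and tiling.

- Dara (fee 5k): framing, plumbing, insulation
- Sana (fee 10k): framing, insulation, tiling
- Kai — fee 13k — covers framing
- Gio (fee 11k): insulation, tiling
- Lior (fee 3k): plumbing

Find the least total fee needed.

13

Choose Sana and Lior: together they cover framing, plumbing, insulation, tiling — every task.
Total fee: 10 + 3 = 13.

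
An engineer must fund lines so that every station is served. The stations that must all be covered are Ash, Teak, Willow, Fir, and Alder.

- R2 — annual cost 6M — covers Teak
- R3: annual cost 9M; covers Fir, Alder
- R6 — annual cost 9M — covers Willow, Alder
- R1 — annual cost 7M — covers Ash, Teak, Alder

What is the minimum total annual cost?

Choose R3, R6, and R1: together they cover Ash, Teak, Willow, Fir, Alder — every station.
Total annual cost: 9 + 9 + 7 = 25.
No cover costs less than 25.

25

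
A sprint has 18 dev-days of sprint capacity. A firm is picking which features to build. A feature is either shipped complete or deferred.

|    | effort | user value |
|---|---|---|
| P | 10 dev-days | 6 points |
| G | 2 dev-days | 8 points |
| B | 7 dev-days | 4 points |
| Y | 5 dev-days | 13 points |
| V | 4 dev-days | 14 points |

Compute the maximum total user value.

39

Allowing fractional choices, the relaxed optimum would be about 39.2, but features are indivisible.
G + Y + V: effort 2 + 5 + 4 = 11 ≤ 18, user value 8 + 13 + 14 = 35.
G + B + Y + V: effort 2 + 7 + 5 + 4 = 18 ≤ 18, user value 8 + 4 + 13 + 14 = 39.
B + Y + V: effort 7 + 5 + 4 = 16 ≤ 18, user value 4 + 13 + 14 = 31.
Best is G, B, Y, and V with total user value 39.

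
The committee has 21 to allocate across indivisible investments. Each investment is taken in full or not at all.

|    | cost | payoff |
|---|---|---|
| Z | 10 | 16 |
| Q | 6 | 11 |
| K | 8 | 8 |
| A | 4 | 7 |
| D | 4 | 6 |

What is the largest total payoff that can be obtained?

34

Z + Q + A: cost 10 + 6 + 4 = 20 ≤ 21, payoff 16 + 11 + 7 = 34.
Z + A + D: cost 10 + 4 + 4 = 18 ≤ 21, payoff 16 + 7 + 6 = 29.
Z + Q + D: cost 10 + 6 + 4 = 20 ≤ 21, payoff 16 + 11 + 6 = 33.
Best is Z, Q, and A with total payoff 34.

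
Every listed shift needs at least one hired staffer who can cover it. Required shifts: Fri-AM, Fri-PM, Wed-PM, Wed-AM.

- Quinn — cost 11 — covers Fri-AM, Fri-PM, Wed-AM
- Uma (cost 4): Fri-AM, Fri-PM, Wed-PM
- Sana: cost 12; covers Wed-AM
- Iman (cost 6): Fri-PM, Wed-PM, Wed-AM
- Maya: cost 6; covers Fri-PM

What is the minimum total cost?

Choose Uma and Iman: together they cover Fri-AM, Fri-PM, Wed-PM, Wed-AM — every shift.
Total cost: 4 + 6 = 10.

10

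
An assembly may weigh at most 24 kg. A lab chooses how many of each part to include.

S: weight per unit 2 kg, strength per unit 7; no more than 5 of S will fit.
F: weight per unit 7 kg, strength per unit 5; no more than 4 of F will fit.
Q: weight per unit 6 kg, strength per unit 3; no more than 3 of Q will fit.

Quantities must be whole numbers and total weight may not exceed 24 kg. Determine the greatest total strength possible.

This is a bounded integer knapsack.
5×S, 1×F, and 1×Q: weight 23 ≤ 24, strength 5·7 + 1·5 + 1·3 = 43.
5×S and 2×F: weight 24 ≤ 24, strength 5·7 + 2·5 = 45.
Best is 45.

45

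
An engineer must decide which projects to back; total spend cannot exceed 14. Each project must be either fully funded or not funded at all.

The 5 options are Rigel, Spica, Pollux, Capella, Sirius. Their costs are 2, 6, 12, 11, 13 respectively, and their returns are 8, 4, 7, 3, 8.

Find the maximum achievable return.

Allowing fractional choices, the relaxed optimum would be about 15.7, but projects are indivisible.
Rigel + Capella: cost 2 + 11 = 13 ≤ 14, return 8 + 3 = 11.
Rigel + Pollux: cost 2 + 12 = 14 ≤ 14, return 8 + 7 = 15.
Rigel + Spica: cost 2 + 6 = 8 ≤ 14, return 8 + 4 = 12.
Best is Rigel and Pollux with total return 15.

15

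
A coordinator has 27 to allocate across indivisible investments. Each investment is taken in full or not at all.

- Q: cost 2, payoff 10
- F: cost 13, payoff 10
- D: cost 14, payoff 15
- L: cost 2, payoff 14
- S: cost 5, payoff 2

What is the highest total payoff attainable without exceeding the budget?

41

This is an integer program with binary decision variables.
Allowing fractional choices, the relaxed optimum would be about 45.9, but investments are indivisible.
Q + F + L + S: cost 2 + 13 + 2 + 5 = 22 ≤ 27, payoff 10 + 10 + 14 + 2 = 36.
Q + D + L: cost 2 + 14 + 2 = 18 ≤ 27, payoff 10 + 15 + 14 = 39.
Q + D + L + S: cost 2 + 14 + 2 + 5 = 23 ≤ 27, payoff 10 + 15 + 14 + 2 = 41.
Best is Q, D, L, and S with total payoff 41.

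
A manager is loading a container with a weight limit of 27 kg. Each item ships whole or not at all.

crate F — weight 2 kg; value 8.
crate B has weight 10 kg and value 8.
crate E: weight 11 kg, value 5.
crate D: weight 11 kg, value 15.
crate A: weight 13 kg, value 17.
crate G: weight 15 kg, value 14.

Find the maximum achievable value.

Allowing fractional choices, the relaxed optimum would be about 40.9, but items are indivisible.
crate F + crate D + crate A: weight 2 + 11 + 13 = 26 ≤ 27, value 8 + 15 + 17 = 40.
crate F + crate B + crate A: weight 2 + 10 + 13 = 25 ≤ 27, value 8 + 8 + 17 = 33.
crate D + crate A: weight 11 + 13 = 24 ≤ 27, value 15 + 17 = 32.
Best is crate F, crate D, and crate A with total value 40.

40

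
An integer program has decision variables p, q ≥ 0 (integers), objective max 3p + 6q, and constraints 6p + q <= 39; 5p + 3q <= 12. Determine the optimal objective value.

24

(p,q)=(0,4): 6·0+1·4=4≤39, 5·0+3·4=12≤12, objective 24.
(p,q)=(0,3): 6·0+1·3=3≤39, 5·0+3·3=9≤12, objective 18.
The best lattice point is (0,4), giving 24.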